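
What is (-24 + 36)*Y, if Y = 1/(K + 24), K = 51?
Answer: 4/25 ≈ 0.16000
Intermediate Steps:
Y = 1/75 (Y = 1/(51 + 24) = 1/75 ≈ 0.013333)
(-24 + 36)*Y = (-24 + 36)*(1/75) = 12*(1/75) = 4/25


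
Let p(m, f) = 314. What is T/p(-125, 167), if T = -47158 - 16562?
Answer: -31860/157 ≈ -202.93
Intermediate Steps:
T = -63720
T/p(-125, 167) = -63720/314 = -63720*1/314 = -31860/157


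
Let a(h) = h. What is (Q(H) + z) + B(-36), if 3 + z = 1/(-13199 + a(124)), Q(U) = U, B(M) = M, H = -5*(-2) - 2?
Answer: -405326/13075 ≈ -31.000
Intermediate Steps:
H = 8 (H = 10 - 2 = 8)
z = -39226/13075 (z = -3 + 1/(-13199 + 124) = -3 + 1/(-13075) = -3 - 1/13075 = -39226/13075 ≈ -3.0001)
(Q(H) + z) + B(-36) = (8 - 39226/13075) - 36 = 65374/13075 - 36 = -405326/13075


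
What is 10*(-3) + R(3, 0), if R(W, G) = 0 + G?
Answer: -30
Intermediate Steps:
R(W, G) = G
10*(-3) + R(3, 0) = 10*(-3) + 0 = -30 + 0 = -30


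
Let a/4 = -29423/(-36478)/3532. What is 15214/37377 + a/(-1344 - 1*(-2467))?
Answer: 550320585677299/1351997596013454 ≈ 0.40704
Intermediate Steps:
a = 29423/32210074 (a = 4*(-29423/(-36478)/3532) = 4*(-29423*(-1/36478)*(1/3532)) = 4*((29423/36478)*(1/3532)) = 4*(29423/128840296) = 29423/32210074 ≈ 0.00091347)
15214/37377 + a/(-1344 - 1*(-2467)) = 15214/37377 + 29423/(32210074*(-1344 - 1*(-2467))) = 15214*(1/37377) + 29423/(32210074*(-1344 + 2467)) = 15214/37377 + (29423/32210074)/1123 = 15214/37377 + (29423/32210074)*(1/1123) = 15214/37377 + 29423/36171913102 = 550320585677299/1351997596013454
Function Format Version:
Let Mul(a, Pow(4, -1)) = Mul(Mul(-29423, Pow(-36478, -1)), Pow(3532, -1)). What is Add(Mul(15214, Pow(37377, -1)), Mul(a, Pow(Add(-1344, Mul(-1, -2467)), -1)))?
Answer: Rational(550320585677299, 1351997596013454) ≈ 0.40704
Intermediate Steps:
a = Rational(29423, 32210074) (a = Mul(4, Mul(Mul(-29423, Pow(-36478, -1)), Pow(3532, -1))) = Mul(4, Mul(Mul(-29423, Rational(-1, 36478)), Rational(1, 3532))) = Mul(4, Mul(Rational(29423, 36478), Rational(1, 3532))) = Mul(4, Rational(29423, 128840296)) = Rational(29423, 32210074) ≈ 0.00091347)
Add(Mul(15214, Pow(37377, -1)), Mul(a, Pow(Add(-1344, Mul(-1, -2467)), -1))) = Add(Mul(15214, Pow(37377, -1)), Mul(Rational(29423, 32210074), Pow(Add(-1344, Mul(-1, -2467)), -1))) = Add(Mul(15214, Rational(1, 37377)), Mul(Rational(29423, 32210074), Pow(Add(-1344, 2467), -1))) = Add(Rational(15214, 37377), Mul(Rational(29423, 32210074), Pow(1123, -1))) = Add(Rational(15214, 37377), Mul(Rational(29423, 32210074), Rational(1, 1123))) = Add(Rational(15214, 37377), Rational(29423, 36171913102)) = Rational(550320585677299, 1351997596013454)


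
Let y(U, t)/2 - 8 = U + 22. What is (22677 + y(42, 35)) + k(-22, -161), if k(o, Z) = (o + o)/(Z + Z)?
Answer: 3674203/161 ≈ 22821.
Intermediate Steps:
k(o, Z) = o/Z (k(o, Z) = (2*o)/((2*Z)) = (2*o)*(1/(2*Z)) = o/Z)
y(U, t) = 60 + 2*U (y(U, t) = 16 + 2*(U + 22) = 16 + 2*(22 + U) = 16 + (44 + 2*U) = 60 + 2*U)
(22677 + y(42, 35)) + k(-22, -161) = (22677 + (60 + 2*42)) - 22/(-161) = (22677 + (60 + 84)) - 22*(-1/161) = (22677 + 144) + 22/161 = 22821 + 22/161 = 3674203/161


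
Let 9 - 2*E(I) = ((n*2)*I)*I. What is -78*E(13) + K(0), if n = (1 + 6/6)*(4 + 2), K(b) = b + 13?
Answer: 157846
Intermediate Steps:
K(b) = 13 + b
n = 12 (n = (1 + 6*(⅙))*6 = (1 + 1)*6 = 2*6 = 12)
E(I) = 9/2 - 12*I² (E(I) = 9/2 - (12*2)*I*I/2 = 9/2 - 24*I*I/2 = 9/2 - 12*I²)
-78*E(13) + K(0) = -78*(9/2 - 12*13²) + (13 + 0) = -78*(9/2 - 12*169) + 13 = -78*(9/2 - 2028) + 13 = -78*(-4047/2) + 13 = 157833 + 13 = 157846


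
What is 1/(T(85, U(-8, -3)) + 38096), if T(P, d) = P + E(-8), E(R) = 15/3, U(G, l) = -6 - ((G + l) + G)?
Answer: 1/38186 ≈ 2.6188e-5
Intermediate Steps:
U(G, l) = -6 - l - 2*G (U(G, l) = -6 - (l + 2*G) = -6 + (-l - 2*G) = -6 - l - 2*G)
E(R) = 5 (E(R) = 15*(⅓) = 5)
T(P, d) = 5 + P (T(P, d) = P + 5 = 5 + P)
1/(T(85, U(-8, -3)) + 38096) = 1/((5 + 85) + 38096) = 1/(90 + 38096) = 1/38186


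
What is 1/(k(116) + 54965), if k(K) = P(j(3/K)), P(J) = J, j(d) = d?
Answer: 116/6375943 ≈ 1.8193e-5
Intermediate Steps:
k(K) = 3/K
1/(k(116) + 54965) = 1/(3/116 + 54965) = 1/(6375943/116) = 116/6375943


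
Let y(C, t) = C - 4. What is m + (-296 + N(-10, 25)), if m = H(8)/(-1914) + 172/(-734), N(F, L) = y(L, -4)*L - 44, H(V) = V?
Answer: 64891745/351219 ≈ 184.76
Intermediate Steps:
y(C, t) = -4 + C
N(F, L) = -44 + L*(-4 + L) (N(F, L) = (-4 + L)*L - 44 = L*(-4 + L) - 44 = -44 + L*(-4 + L))
m = -83770/351219 (m = 8/(-1914) + 172/(-734) = 8*(-1/1914) + 172*(-1/734) = -4/957 - 86/367 = -83770/351219 ≈ -0.23851)
m + (-296 + N(-10, 25)) = -83770/351219 + (-296 + (-44 + 25*(-4 + 25))) = -83770/351219 + (-296 + (-44 + 25*21)) = -83770/351219 + (-296 + (-44 + 525)) = -83770/351219 + (-296 + 481) = -83770/351219 + 185 = 64891745/351219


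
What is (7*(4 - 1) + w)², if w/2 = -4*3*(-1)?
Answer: 2025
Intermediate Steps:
w = 24 (w = 2*(-4*3*(-1)) = 2*(-12*(-1)) = 2*12 = 24)
(7*(4 - 1) + w)² = (7*(4 - 1) + 24)² = (7*3 + 24)² = (21 + 24)² = 45² = 2025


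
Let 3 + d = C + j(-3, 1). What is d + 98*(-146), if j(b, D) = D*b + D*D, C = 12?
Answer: -14301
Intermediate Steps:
j(b, D) = D² + D*b (j(b, D) = D*b + D² = D² + D*b)
d = 7 (d = -3 + (12 + 1*(1 - 3)) = -3 + (12 + 1*(-2)) = -3 + (12 - 2) = -3 + 10 = 7)
d + 98*(-146) = 7 + 98*(-146) = 7 - 14308 = -14301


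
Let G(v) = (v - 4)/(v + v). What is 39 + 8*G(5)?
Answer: 199/5 ≈ 39.800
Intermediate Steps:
G(v) = (-4 + v)/(2*v) (G(v) = (-4 + v)/((2*v)) = (-4 + v)*(1/(2*v)) = (-4 + v)/(2*v))
39 + 8*G(5) = 39 + 8*((½)*(-4 + 5)/5) = 39 + 8*((½)*(⅕)*1) = 39 + 8*(⅒) = 39 + ⅘ = 199/5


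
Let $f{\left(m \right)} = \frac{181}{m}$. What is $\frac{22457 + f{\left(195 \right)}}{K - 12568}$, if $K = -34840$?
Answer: $- \frac{273706}{577785} \approx -0.47372$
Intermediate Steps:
$\frac{22457 + f{\left(195 \right)}}{K - 12568} = \frac{22457 + \frac{181}{195}}{-34840 - 12568} = \frac{22457 + 181 \cdot \frac{1}{195}}{-47408} = \left(22457 + \frac{181}{195}\right) \left(- \frac{1}{47408}\right) = \frac{4379296}{195} \left(- \frac{1}{47408}\right) = - \frac{273706}{577785}$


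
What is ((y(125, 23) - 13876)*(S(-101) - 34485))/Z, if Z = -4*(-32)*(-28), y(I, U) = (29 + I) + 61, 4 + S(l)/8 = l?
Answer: -482574825/3584 ≈ -1.3465e+5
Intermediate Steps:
S(l) = -32 + 8*l
y(I, U) = 90 + I
Z = -3584 (Z = 128*(-28) = -3584)
((y(125, 23) - 13876)*(S(-101) - 34485))/Z = (((90 + 125) - 13876)*((-32 + 8*(-101)) - 34485))/(-3584) = ((215 - 13876)*((-32 - 808) - 34485))*(-1/3584) = -13661*(-840 - 34485)*(-1/3584) = -13661*(-35325)*(-1/3584) = 482574825*(-1/3584) = -482574825/3584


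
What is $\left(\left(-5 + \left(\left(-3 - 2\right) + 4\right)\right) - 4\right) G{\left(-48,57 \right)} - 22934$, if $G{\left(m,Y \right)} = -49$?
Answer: $-22444$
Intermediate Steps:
$\left(\left(-5 + \left(\left(-3 - 2\right) + 4\right)\right) - 4\right) G{\left(-48,57 \right)} - 22934 = \left(\left(-5 + \left(\left(-3 - 2\right) + 4\right)\right) - 4\right) \left(-49\right) - 22934 = \left(\left(-5 + \left(-5 + 4\right)\right) - 4\right) \left(-49\right) - 22934 = \left(\left(-5 - 1\right) - 4\right) \left(-49\right) - 22934 = \left(-6 - 4\right) \left(-49\right) - 22934 = \left(-10\right) \left(-49\right) - 22934 = 490 - 22934 = -22444$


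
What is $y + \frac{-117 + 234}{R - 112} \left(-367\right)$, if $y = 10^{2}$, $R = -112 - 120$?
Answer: $\frac{77339}{344} \approx 224.82$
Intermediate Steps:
$R = -232$
$y = 100$
$y + \frac{-117 + 234}{R - 112} \left(-367\right) = 100 + \frac{-117 + 234}{-232 - 112} \left(-367\right) = 100 + \frac{117}{-344} \left(-367\right) = 100 + 117 \left(- \frac{1}{344}\right) \left(-367\right) = 100 - - \frac{42939}{344} = 100 + \frac{42939}{344} = \frac{77339}{344}$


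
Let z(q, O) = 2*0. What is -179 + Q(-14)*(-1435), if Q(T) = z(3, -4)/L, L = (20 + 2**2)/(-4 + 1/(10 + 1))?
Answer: -179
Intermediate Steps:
z(q, O) = 0
L = -264/43 (L = (20 + 4)/(-4 + 1/11) = 24/(-4 + 1/11) = 24/(-43/11) = 24*(-11/43) = -264/43 ≈ -6.1395)
Q(T) = 0 (Q(T) = 0/(-264/43) = 0*(-43/264) = 0)
-179 + Q(-14)*(-1435) = -179 + 0*(-1435) = -179 + 0 = -179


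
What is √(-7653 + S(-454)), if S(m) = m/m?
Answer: 2*I*√1913 ≈ 87.476*I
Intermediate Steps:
S(m) = 1
√(-7653 + S(-454)) = √(-7653 + 1) = √(-7652) = 2*I*√1913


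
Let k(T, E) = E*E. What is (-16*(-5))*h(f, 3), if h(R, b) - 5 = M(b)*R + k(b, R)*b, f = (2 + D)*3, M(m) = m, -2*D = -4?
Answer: 37840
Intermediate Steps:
D = 2 (D = -½*(-4) = 2)
f = 12 (f = (2 + 2)*3 = 4*3 = 12)
k(T, E) = E²
h(R, b) = 5 + R*b + b*R² (h(R, b) = 5 + (b*R + R²*b) = 5 + (R*b + b*R²) = 5 + R*b + b*R²)
(-16*(-5))*h(f, 3) = (-16*(-5))*(5 + 12*3 + 3*12²) = 80*(5 + 36 + 3*144) = 80*(5 + 36 + 432) = 80*473 = 37840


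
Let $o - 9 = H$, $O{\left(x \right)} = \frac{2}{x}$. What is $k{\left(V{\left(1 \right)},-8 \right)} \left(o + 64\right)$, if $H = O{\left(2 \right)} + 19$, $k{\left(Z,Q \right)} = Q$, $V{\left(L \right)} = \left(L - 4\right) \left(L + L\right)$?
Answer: $-744$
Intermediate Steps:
$V{\left(L \right)} = 2 L \left(-4 + L\right)$ ($V{\left(L \right)} = \left(-4 + L\right) 2 L = 2 L \left(-4 + L\right)$)
$H = 20$ ($H = \frac{2}{2} + 19 = 2 \cdot \frac{1}{2} + 19 = 1 + 19 = 20$)
$o = 29$ ($o = 9 + 20 = 29$)
$k{\left(V{\left(1 \right)},-8 \right)} \left(o + 64\right) = - 8 \left(29 + 64\right) = \left(-8\right) 93 = -744$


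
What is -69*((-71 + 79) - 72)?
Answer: 4416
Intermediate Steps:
-69*((-71 + 79) - 72) = -69*(8 - 72) = -69*(-64) = 4416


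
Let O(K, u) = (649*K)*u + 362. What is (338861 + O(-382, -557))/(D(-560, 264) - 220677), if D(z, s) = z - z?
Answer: -46143183/73559 ≈ -627.29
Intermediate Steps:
D(z, s) = 0
O(K, u) = 362 + 649*K*u (O(K, u) = 649*K*u + 362 = 362 + 649*K*u)
(338861 + O(-382, -557))/(D(-560, 264) - 220677) = (338861 + (362 + 649*(-382)*(-557)))/(0 - 220677) = (338861 + (362 + 138090326))/(-220677) = (338861 + 138090688)*(-1/220677) = 138429549*(-1/220677) = -46143183/73559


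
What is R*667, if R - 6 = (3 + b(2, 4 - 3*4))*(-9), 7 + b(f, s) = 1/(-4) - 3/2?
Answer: 154077/4 ≈ 38519.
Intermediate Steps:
b(f, s) = -35/4 (b(f, s) = -7 + (1/(-4) - 3/2) = -7 + (1*(-¼) - 3*½) = -7 + (-¼ - 3/2) = -7 - 7/4 = -35/4)
R = 231/4 (R = 6 + (3 - 35/4)*(-9) = 6 - 23/4*(-9) = 6 + 207/4 = 231/4 ≈ 57.750)
R*667 = (231/4)*667 = 154077/4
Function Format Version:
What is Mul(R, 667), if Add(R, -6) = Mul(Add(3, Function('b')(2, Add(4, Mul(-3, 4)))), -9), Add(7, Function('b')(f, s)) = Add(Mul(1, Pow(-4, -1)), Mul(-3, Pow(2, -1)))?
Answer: Rational(154077, 4) ≈ 38519.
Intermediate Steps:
Function('b')(f, s) = Rational(-35, 4) (Function('b')(f, s) = Add(-7, Add(Mul(1, Pow(-4, -1)), Mul(-3, Pow(2, -1)))) = Add(-7, Add(Mul(1, Rational(-1, 4)), Mul(-3, Rational(1, 2)))) = Add(-7, Add(Rational(-1, 4), Rational(-3, 2))) = Add(-7, Rational(-7, 4)) = Rational(-35, 4))
R = Rational(231, 4) (R = Add(6, Mul(Add(3, Rational(-35, 4)), -9)) = Add(6, Mul(Rational(-23, 4), -9)) = Add(6, Rational(207, 4)) = Rational(231, 4) ≈ 57.750)
Mul(R, 667) = Mul(Rational(231, 4), 667) = Rational(154077, 4)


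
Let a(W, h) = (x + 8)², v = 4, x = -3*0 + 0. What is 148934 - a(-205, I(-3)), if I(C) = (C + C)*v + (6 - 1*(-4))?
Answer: 148870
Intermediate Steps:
x = 0 (x = 0 + 0 = 0)
I(C) = 10 + 8*C (I(C) = (C + C)*4 + (6 - 1*(-4)) = (2*C)*4 + (6 + 4) = 8*C + 10 = 10 + 8*C)
a(W, h) = 64 (a(W, h) = (0 + 8)² = 8² = 64)
148934 - a(-205, I(-3)) = 148934 - 1*64 = 148934 - 64 = 148870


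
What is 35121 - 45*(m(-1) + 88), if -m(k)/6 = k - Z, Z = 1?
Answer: 30621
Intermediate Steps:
m(k) = 6 - 6*k (m(k) = -6*(k - 1*1) = -6*(k - 1) = -6*(-1 + k) = 6 - 6*k)
35121 - 45*(m(-1) + 88) = 35121 - 45*((6 - 6*(-1)) + 88) = 35121 - 45*((6 + 6) + 88) = 35121 - 45*(12 + 88) = 35121 - 45*100 = 35121 - 1*4500 = 35121 - 4500 = 30621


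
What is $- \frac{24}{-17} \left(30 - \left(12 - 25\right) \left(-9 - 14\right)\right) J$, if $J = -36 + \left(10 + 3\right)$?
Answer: $\frac{148488}{17} \approx 8734.6$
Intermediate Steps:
$J = -23$ ($J = -36 + 13 = -23$)
$- \frac{24}{-17} \left(30 - \left(12 - 25\right) \left(-9 - 14\right)\right) J = - \frac{24}{-17} \left(30 - \left(12 - 25\right) \left(-9 - 14\right)\right) \left(-23\right) = \left(-24\right) \left(- \frac{1}{17}\right) \left(30 - \left(-13\right) \left(-23\right)\right) \left(-23\right) = \frac{24 \left(30 - 299\right)}{17} \left(-23\right) = \frac{24}{17} \left(-269\right) \left(-23\right) = \left(- \frac{6456}{17}\right) \left(-23\right) = \frac{148488}{17}$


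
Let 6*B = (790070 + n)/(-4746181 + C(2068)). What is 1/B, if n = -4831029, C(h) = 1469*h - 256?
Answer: 10251270/4040959 ≈ 2.5368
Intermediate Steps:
C(h) = -256 + 1469*h
B = 4040959/10251270 (B = ((790070 - 4831029)/(-4746181 + (-256 + 1469*2068)))/6 = (-4040959/(-4746181 + (-256 + 3037892)))/6 = (-4040959/(-4746181 + 3037636))/6 = (-4040959/(-1708545))/6 = (-4040959*(-1/1708545))/6 = (⅙)*(4040959/1708545) = 4040959/10251270 ≈ 0.39419)
1/B = 1/(4040959/10251270) = 10251270/4040959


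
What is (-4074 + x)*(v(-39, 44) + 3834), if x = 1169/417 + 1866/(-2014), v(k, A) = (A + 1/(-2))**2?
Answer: -3263889746085/139973 ≈ -2.3318e+7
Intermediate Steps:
v(k, A) = (-1/2 + A)**2 (v(k, A) = (A - 1/2)**2 = (-1/2 + A)**2)
x = 788122/419919 (x = 1169*(1/417) + 1866*(-1/2014) = 1169/417 - 933/1007 = 788122/419919 ≈ 1.8768)
(-4074 + x)*(v(-39, 44) + 3834) = (-4074 + 788122/419919)*((-1 + 2*44)**2/4 + 3834) = -1709961884*((-1 + 88)**2/4 + 3834)/419919 = -1709961884*((1/4)*87**2 + 3834)/419919 = -1709961884*((1/4)*7569 + 3834)/419919 = -1709961884*(7569/4 + 3834)/419919 = -1709961884/419919*22905/4 = -3263889746085/139973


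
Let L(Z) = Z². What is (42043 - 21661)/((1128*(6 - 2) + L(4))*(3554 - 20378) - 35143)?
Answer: -20382/76214215 ≈ -0.00026743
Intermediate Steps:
(42043 - 21661)/((1128*(6 - 2) + L(4))*(3554 - 20378) - 35143) = (42043 - 21661)/((1128*(6 - 2) + 4²)*(3554 - 20378) - 35143) = 20382/((1128*4 + 16)*(-16824) - 35143) = 20382/((4512 + 16)*(-16824) - 35143) = 20382/(4528*(-16824) - 35143) = 20382/(-76179072 - 35143) = 20382/(-76214215) = 20382*(-1/76214215) = -20382/76214215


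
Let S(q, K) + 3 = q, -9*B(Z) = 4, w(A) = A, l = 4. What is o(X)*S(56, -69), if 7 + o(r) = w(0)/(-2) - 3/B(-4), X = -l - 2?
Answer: -53/4 ≈ -13.250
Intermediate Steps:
B(Z) = -4/9 (B(Z) = -⅑*4 = -4/9)
S(q, K) = -3 + q
X = -6 (X = -1*4 - 2 = -4 - 2 = -6)
o(r) = -¼ (o(r) = -7 + (0/(-2) - 3/(-4/9)) = -7 + (0*(-½) - 3*(-9/4)) = -7 + (0 + 27/4) = -7 + 27/4 = -¼)
o(X)*S(56, -69) = -(-3 + 56)/4 = -¼*53 = -53/4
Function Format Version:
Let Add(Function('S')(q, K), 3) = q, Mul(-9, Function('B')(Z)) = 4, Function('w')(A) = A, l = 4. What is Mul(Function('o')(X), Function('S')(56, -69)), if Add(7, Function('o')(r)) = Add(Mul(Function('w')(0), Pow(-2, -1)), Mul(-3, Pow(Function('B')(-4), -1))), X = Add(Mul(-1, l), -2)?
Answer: Rational(-53, 4) ≈ -13.250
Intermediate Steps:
Function('B')(Z) = Rational(-4, 9) (Function('B')(Z) = Mul(Rational(-1, 9), 4) = Rational(-4, 9))
Function('S')(q, K) = Add(-3, q)
X = -6 (X = Add(Mul(-1, 4), -2) = Add(-4, -2) = -6)
Function('o')(r) = Rational(-1, 4) (Function('o')(r) = Add(-7, Add(Mul(0, Pow(-2, -1)), Mul(-3, Pow(Rational(-4, 9), -1)))) = Add(-7, Add(Mul(0, Rational(-1, 2)), Mul(-3, Rational(-9, 4)))) = Add(-7, Add(0, Rational(27, 4))) = Add(-7, Rational(27, 4)) = Rational(-1, 4))
Mul(Function('o')(X), Function('S')(56, -69)) = Mul(Rational(-1, 4), Add(-3, 56)) = Mul(Rational(-1, 4), 53) = Rational(-53, 4)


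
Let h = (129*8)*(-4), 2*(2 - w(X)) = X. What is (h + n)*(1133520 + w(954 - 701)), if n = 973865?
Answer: 2198191103967/2 ≈ 1.0991e+12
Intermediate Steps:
w(X) = 2 - X/2
h = -4128 (h = 1032*(-4) = -4128)
(h + n)*(1133520 + w(954 - 701)) = (-4128 + 973865)*(1133520 + (2 - (954 - 701)/2)) = 969737*(1133520 + (2 - ½*253)) = 969737*(1133520 + (2 - 253/2)) = 969737*(1133520 - 249/2) = 969737*(2266791/2) = 2198191103967/2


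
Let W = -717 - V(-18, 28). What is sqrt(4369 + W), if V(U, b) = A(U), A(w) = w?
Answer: sqrt(3670) ≈ 60.581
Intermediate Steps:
V(U, b) = U
W = -699 (W = -717 - 1*(-18) = -717 + 18 = -699)
sqrt(4369 + W) = sqrt(4369 - 699) = sqrt(3670)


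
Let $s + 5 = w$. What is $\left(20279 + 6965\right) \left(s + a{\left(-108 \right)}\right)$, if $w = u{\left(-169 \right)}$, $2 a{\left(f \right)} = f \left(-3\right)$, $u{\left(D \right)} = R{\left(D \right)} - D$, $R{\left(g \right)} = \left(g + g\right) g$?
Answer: $1565113312$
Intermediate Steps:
$R{\left(g \right)} = 2 g^{2}$ ($R{\left(g \right)} = 2 g g = 2 g^{2}$)
$u{\left(D \right)} = - D + 2 D^{2}$ ($u{\left(D \right)} = 2 D^{2} - D = - D + 2 D^{2}$)
$a{\left(f \right)} = - \frac{3 f}{2}$ ($a{\left(f \right)} = \frac{f \left(-3\right)}{2} = \frac{\left(-3\right) f}{2} = - \frac{3 f}{2}$)
$w = 57291$ ($w = - 169 \left(-1 + 2 \left(-169\right)\right) = - 169 \left(-1 - 338\right) = \left(-169\right) \left(-339\right) = 57291$)
$s = 57286$ ($s = -5 + 57291 = 57286$)
$\left(20279 + 6965\right) \left(s + a{\left(-108 \right)}\right) = \left(20279 + 6965\right) \left(57286 - -162\right) = 27244 \left(57286 + 162\right) = 27244 \cdot 57448 = 1565113312$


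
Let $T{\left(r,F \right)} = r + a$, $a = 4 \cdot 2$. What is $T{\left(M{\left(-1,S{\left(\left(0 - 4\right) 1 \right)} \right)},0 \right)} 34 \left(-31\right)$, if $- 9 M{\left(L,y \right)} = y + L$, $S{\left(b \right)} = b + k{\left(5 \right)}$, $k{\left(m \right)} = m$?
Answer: $-8432$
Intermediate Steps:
$a = 8$
$S{\left(b \right)} = 5 + b$ ($S{\left(b \right)} = b + 5 = 5 + b$)
$M{\left(L,y \right)} = - \frac{L}{9} - \frac{y}{9}$ ($M{\left(L,y \right)} = - \frac{y + L}{9} = - \frac{L + y}{9} = - \frac{L}{9} - \frac{y}{9}$)
$T{\left(r,F \right)} = 8 + r$ ($T{\left(r,F \right)} = r + 8 = 8 + r$)
$T{\left(M{\left(-1,S{\left(\left(0 - 4\right) 1 \right)} \right)},0 \right)} 34 \left(-31\right) = \left(8 - \left(- \frac{1}{9} + \frac{5 + \left(0 - 4\right) 1}{9}\right)\right) 34 \left(-31\right) = \left(8 + \left(\frac{1}{9} - \frac{5 - 4}{9}\right)\right) 34 \left(-31\right) = \left(8 + \left(\frac{1}{9} - \frac{1}{9}\right)\right) 34 \left(-31\right) = \left(8 + 0\right) 34 \left(-31\right) = 8 \cdot 34 \left(-31\right) = 272 \left(-31\right) = -8432$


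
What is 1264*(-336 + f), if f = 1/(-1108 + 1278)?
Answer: -36099208/85 ≈ -4.2470e+5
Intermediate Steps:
f = 1/170 ≈ 0.0058824
1264*(-336 + f) = 1264*(-336 + 1/170) = 1264*(-57119/170) = -36099208/85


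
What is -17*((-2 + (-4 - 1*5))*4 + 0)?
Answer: 748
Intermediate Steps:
-17*((-2 + (-4 - 1*5))*4 + 0) = -17*((-2 + (-4 - 5))*4 + 0) = -17*((-2 - 9)*4 + 0) = -17*(-11*4 + 0) = -17*(-44 + 0) = -17*(-44) = 748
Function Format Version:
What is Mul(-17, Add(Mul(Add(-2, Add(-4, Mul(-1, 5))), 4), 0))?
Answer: 748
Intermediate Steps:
Mul(-17, Add(Mul(Add(-2, Add(-4, Mul(-1, 5))), 4), 0)) = Mul(-17, Add(Mul(Add(-2, Add(-4, -5)), 4), 0)) = Mul(-17, Add(Mul(Add(-2, -9), 4), 0)) = Mul(-17, Add(Mul(-11, 4), 0)) = Mul(-17, Add(-44, 0)) = Mul(-17, -44) = 748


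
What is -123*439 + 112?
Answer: -53885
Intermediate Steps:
-123*439 + 112 = -53997 + 112 = -53885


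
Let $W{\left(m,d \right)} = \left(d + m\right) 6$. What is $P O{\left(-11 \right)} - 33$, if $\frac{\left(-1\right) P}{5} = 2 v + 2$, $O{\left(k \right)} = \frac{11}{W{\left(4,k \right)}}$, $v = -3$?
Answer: $- \frac{803}{21} \approx -38.238$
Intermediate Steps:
$W{\left(m,d \right)} = 6 d + 6 m$
$O{\left(k \right)} = \frac{11}{24 + 6 k}$ ($O{\left(k \right)} = \frac{11}{6 k + 6 \cdot 4} = \frac{11}{6 k + 24} = \frac{11}{24 + 6 k}$)
$P = 20$ ($P = - 5 \left(2 \left(-3\right) + 2\right) = - 5 \left(-6 + 2\right) = \left(-5\right) \left(-4\right) = 20$)
$P O{\left(-11 \right)} - 33 = 20 \frac{11}{6 \left(4 - 11\right)} - 33 = 20 \frac{11}{6 \left(-7\right)} - 33 = 20 \cdot \frac{11}{6} \left(- \frac{1}{7}\right) - 33 = 20 \left(- \frac{11}{42}\right) - 33 = - \frac{110}{21} - 33 = - \frac{803}{21}$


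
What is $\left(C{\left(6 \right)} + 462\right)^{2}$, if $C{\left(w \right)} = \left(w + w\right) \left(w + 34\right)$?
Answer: $887364$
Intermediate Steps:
$C{\left(w \right)} = 2 w \left(34 + w\right)$
$\left(C{\left(6 \right)} + 462\right)^{2} = \left(2 \cdot 6 \left(34 + 6\right) + 462\right)^{2} = \left(2 \cdot 6 \cdot 40 + 462\right)^{2} = \left(480 + 462\right)^{2} = 942^{2} = 887364$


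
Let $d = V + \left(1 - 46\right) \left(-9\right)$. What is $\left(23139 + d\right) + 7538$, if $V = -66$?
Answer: $31016$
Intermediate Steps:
$d = 339$ ($d = -66 + \left(1 - 46\right) \left(-9\right) = -66 - -405 = -66 + 405 = 339$)
$\left(23139 + d\right) + 7538 = \left(23139 + 339\right) + 7538 = 23478 + 7538 = 31016$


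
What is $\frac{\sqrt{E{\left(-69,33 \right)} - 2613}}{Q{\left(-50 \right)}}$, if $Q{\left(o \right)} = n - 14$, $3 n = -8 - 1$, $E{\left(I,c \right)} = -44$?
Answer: $- \frac{i \sqrt{2657}}{17} \approx - 3.0321 i$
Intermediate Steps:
$n = -3$ ($n = \frac{-8 - 1}{3} = \frac{1}{3} \left(-9\right) = -3$)
$Q{\left(o \right)} = -17$ ($Q{\left(o \right)} = -3 - 14 = -17$)
$\frac{\sqrt{E{\left(-69,33 \right)} - 2613}}{Q{\left(-50 \right)}} = \frac{\sqrt{-44 - 2613}}{-17} = \sqrt{-2657} \left(- \frac{1}{17}\right) = i \sqrt{2657} \left(- \frac{1}{17}\right) = - \frac{i \sqrt{2657}}{17}$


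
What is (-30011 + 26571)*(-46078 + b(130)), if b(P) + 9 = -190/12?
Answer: 475781240/3 ≈ 1.5859e+8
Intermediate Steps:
b(P) = -149/6 (b(P) = -9 - 190/12 = -9 - 190*1/12 = -9 - 95/6 = -149/6)
(-30011 + 26571)*(-46078 + b(130)) = (-30011 + 26571)*(-46078 - 149/6) = -3440*(-276617/6) = 475781240/3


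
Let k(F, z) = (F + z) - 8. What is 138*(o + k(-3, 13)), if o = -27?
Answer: -3450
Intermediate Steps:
k(F, z) = -8 + F + z
138*(o + k(-3, 13)) = 138*(-27 + (-8 - 3 + 13)) = 138*(-27 + 2) = 138*(-25) = -3450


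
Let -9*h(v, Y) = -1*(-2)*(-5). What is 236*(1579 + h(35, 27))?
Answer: 3356156/9 ≈ 3.7291e+5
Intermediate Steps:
h(v, Y) = 10/9 (h(v, Y) = -(-1*(-2))*(-5)/9 = -2*(-5)/9 = -⅑*(-10) = 10/9)
236*(1579 + h(35, 27)) = 236*(1579 + 10/9) = 236*(14221/9) = 3356156/9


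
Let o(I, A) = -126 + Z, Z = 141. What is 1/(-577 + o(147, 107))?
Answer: -1/562 ≈ -0.0017794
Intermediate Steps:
o(I, A) = 15 (o(I, A) = -126 + 141 = 15)
1/(-577 + o(147, 107)) = 1/(-577 + 15) = 1/(-562) = -1/562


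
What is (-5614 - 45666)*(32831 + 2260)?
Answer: -1799466480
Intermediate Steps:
(-5614 - 45666)*(32831 + 2260) = -51280*35091 = -1799466480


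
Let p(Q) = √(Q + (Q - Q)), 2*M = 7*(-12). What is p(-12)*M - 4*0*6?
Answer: -84*I*√3 ≈ -145.49*I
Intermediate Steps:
M = -42 (M = (7*(-12))/2 = (½)*(-84) = -42)
p(Q) = √Q (p(Q) = √(Q + 0) = √Q)
p(-12)*M - 4*0*6 = √(-12)*(-42) - 4*0*6 = (2*I*√3)*(-42) + 0*6 = -84*I*√3 + 0 = -84*I*√3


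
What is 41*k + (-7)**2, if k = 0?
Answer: 49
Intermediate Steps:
41*k + (-7)**2 = 41*0 + (-7)**2 = 0 + 49 = 49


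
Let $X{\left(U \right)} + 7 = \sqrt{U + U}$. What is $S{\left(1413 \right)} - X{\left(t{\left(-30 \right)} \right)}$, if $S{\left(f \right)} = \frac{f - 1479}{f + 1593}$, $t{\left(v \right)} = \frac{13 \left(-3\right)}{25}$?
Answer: $\frac{3496}{501} - \frac{i \sqrt{78}}{5} \approx 6.978 - 1.7664 i$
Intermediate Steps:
$t{\left(v \right)} = - \frac{39}{25}$ ($t{\left(v \right)} = \left(-39\right) \frac{1}{25} = - \frac{39}{25}$)
$X{\left(U \right)} = -7 + \sqrt{2} \sqrt{U}$ ($X{\left(U \right)} = -7 + \sqrt{U + U} = -7 + \sqrt{2 U} = -7 + \sqrt{2} \sqrt{U}$)
$S{\left(f \right)} = \frac{-1479 + f}{1593 + f}$
$S{\left(1413 \right)} - X{\left(t{\left(-30 \right)} \right)} = \frac{-1479 + 1413}{1593 + 1413} - \left(-7 + \sqrt{2} \sqrt{- \frac{39}{25}}\right) = \frac{1}{3006} \left(-66\right) - \left(-7 + \sqrt{2} \frac{i \sqrt{39}}{5}\right) = \frac{1}{3006} \left(-66\right) - \left(-7 + \frac{i \sqrt{78}}{5}\right) = - \frac{11}{501} + \left(7 - \frac{i \sqrt{78}}{5}\right) = \frac{3496}{501} - \frac{i \sqrt{78}}{5}$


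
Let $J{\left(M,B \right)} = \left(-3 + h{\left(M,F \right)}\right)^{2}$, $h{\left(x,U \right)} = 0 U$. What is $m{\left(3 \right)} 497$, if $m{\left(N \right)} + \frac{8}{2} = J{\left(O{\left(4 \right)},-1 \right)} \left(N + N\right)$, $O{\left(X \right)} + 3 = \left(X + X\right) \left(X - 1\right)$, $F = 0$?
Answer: $24850$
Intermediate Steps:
$h{\left(x,U \right)} = 0$
$O{\left(X \right)} = -3 + 2 X \left(-1 + X\right)$ ($O{\left(X \right)} = -3 + \left(X + X\right) \left(X - 1\right) = -3 + 2 X \left(-1 + X\right)$)
$J{\left(M,B \right)} = 9$ ($J{\left(M,B \right)} = \left(-3 + 0\right)^{2} = \left(-3\right)^{2} = 9$)
$m{\left(N \right)} = -4 + 18 N$ ($m{\left(N \right)} = -4 + 9 \left(N + N\right) = -4 + 9 \cdot 2 N = -4 + 18 N$)
$m{\left(3 \right)} 497 = \left(-4 + 18 \cdot 3\right) 497 = \left(-4 + 54\right) 497 = 50 \cdot 497 = 24850$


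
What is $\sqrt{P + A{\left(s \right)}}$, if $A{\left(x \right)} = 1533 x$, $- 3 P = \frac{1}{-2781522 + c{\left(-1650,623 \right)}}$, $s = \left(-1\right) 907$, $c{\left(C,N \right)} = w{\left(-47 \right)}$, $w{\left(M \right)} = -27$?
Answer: $\frac{2 i \sqrt{2689446320040561162}}{2781549} \approx 1179.2 i$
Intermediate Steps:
$c{\left(C,N \right)} = -27$
$s = -907$
$P = \frac{1}{8344647}$ ($P = - \frac{1}{3 \left(-2781522 - 27\right)} = - \frac{1}{3 \left(-2781549\right)} = \left(- \frac{1}{3}\right) \left(- \frac{1}{2781549}\right) = \frac{1}{8344647} \approx 1.1984 \cdot 10^{-7}$)
$\sqrt{P + A{\left(s \right)}} = \sqrt{\frac{1}{8344647} + 1533 \left(-907\right)} = \sqrt{\frac{1}{8344647} - 1390431} = \sqrt{- \frac{11602655872856}{8344647}} = \frac{2 i \sqrt{2689446320040561162}}{2781549}$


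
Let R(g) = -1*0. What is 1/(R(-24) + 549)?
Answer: 1/549 ≈ 0.0018215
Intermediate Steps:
R(g) = 0
1/(R(-24) + 549) = 1/(0 + 549) = 1/549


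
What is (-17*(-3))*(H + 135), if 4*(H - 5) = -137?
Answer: 21573/4 ≈ 5393.3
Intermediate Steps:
H = -117/4 (H = 5 + (¼)*(-137) = 5 - 137/4 = -117/4 ≈ -29.250)
(-17*(-3))*(H + 135) = (-17*(-3))*(-117/4 + 135) = 51*(423/4) = 21573/4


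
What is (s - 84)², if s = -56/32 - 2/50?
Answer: 73599241/10000 ≈ 7359.9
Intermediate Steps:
s = -179/100 (s = -56*1/32 - 2*1/50 = -7/4 - 1/25 = -179/100 ≈ -1.7900)
(s - 84)² = (-179/100 - 84)² = (-8579/100)² = 73599241/10000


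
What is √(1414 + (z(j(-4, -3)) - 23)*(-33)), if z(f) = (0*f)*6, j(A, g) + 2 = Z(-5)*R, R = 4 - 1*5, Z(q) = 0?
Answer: √2173 ≈ 46.615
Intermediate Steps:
R = -1 (R = 4 - 5 = -1)
j(A, g) = -2 (j(A, g) = -2 + 0*(-1) = -2 + 0 = -2)
z(f) = 0 (z(f) = 0*6 = 0)
√(1414 + (z(j(-4, -3)) - 23)*(-33)) = √(1414 + (0 - 23)*(-33)) = √(1414 - 23*(-33)) = √(1414 + 759) = √2173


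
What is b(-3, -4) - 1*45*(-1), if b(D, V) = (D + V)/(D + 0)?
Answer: 142/3 ≈ 47.333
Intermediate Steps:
b(D, V) = (D + V)/D
b(-3, -4) - 1*45*(-1) = (-3 - 4)/(-3) - 1*45*(-1) = -⅓*(-7) - 45*(-1) = 7/3 + 45 = 142/3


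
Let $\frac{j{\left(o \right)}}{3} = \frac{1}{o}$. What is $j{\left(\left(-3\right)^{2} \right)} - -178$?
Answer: $\frac{535}{3} \approx 178.33$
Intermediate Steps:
$j{\left(o \right)} = \frac{3}{o}$
$j{\left(\left(-3\right)^{2} \right)} - -178 = \frac{3}{\left(-3\right)^{2}} - -178 = \frac{3}{9} + 178 = 3 \cdot \frac{1}{9} + 178 = \frac{1}{3} + 178 = \frac{535}{3}$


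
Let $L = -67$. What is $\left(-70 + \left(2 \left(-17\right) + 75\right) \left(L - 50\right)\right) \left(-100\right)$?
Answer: $486700$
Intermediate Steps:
$\left(-70 + \left(2 \left(-17\right) + 75\right) \left(L - 50\right)\right) \left(-100\right) = \left(-70 + \left(2 \left(-17\right) + 75\right) \left(-67 - 50\right)\right) \left(-100\right) = \left(-70 + \left(-34 + 75\right) \left(-117\right)\right) \left(-100\right) = \left(-70 + 41 \left(-117\right)\right) \left(-100\right) = \left(-70 - 4797\right) \left(-100\right) = \left(-4867\right) \left(-100\right) = 486700$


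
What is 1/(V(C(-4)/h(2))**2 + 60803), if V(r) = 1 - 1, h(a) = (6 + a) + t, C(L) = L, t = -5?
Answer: 1/60803 ≈ 1.6447e-5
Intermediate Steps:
h(a) = 1 + a (h(a) = (6 + a) - 5 = 1 + a)
V(r) = 0
1/(V(C(-4)/h(2))**2 + 60803) = 1/(0**2 + 60803) = 1/(0 + 60803) = 1/60803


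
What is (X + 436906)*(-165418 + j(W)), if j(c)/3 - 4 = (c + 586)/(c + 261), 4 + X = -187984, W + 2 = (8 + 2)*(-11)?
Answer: -6134353114096/149 ≈ -4.1170e+10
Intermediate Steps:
W = -112 (W = -2 + (8 + 2)*(-11) = -2 + 10*(-11) = -2 - 110 = -112)
X = -187988 (X = -4 - 187984 = -187988)
j(c) = 12 + 3*(586 + c)/(261 + c) (j(c) = 12 + 3*((c + 586)/(c + 261)) = 12 + 3*((586 + c)/(261 + c)) = 12 + 3*(586 + c)/(261 + c))
(X + 436906)*(-165418 + j(W)) = (-187988 + 436906)*(-165418 + 15*(326 - 112)/(261 - 112)) = 248918*(-165418 + 15*214/149) = 248918*(-165418 + 15*(1/149)*214) = 248918*(-165418 + 3210/149) = 248918*(-24644072/149) = -6134353114096/149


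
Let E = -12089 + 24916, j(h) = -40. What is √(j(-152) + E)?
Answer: √12787 ≈ 113.08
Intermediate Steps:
E = 12827
√(j(-152) + E) = √(-40 + 12827) = √12787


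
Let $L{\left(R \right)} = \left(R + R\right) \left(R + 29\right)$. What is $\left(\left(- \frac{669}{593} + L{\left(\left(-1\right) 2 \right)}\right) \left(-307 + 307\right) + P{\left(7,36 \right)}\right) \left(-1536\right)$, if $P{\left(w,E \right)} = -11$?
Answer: $16896$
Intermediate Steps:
$L{\left(R \right)} = 2 R \left(29 + R\right)$
$\left(\left(- \frac{669}{593} + L{\left(\left(-1\right) 2 \right)}\right) \left(-307 + 307\right) + P{\left(7,36 \right)}\right) \left(-1536\right) = \left(\left(- \frac{669}{593} + 2 \left(\left(-1\right) 2\right) \left(29 - 2\right)\right) \left(-307 + 307\right) - 11\right) \left(-1536\right) = \left(\left(\left(-669\right) \frac{1}{593} + 2 \left(-2\right) \left(29 - 2\right)\right) 0 - 11\right) \left(-1536\right) = \left(\left(- \frac{669}{593} + 2 \left(-2\right) 27\right) 0 - 11\right) \left(-1536\right) = \left(\left(- \frac{669}{593} - 108\right) 0 - 11\right) \left(-1536\right) = \left(\left(- \frac{64713}{593}\right) 0 - 11\right) \left(-1536\right) = \left(0 - 11\right) \left(-1536\right) = \left(-11\right) \left(-1536\right) = 16896$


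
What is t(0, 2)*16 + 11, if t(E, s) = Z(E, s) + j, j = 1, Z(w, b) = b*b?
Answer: 91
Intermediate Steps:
Z(w, b) = b²
t(E, s) = 1 + s² (t(E, s) = s² + 1 = 1 + s²)
t(0, 2)*16 + 11 = (1 + 2²)*16 + 11 = (1 + 4)*16 + 11 = 5*16 + 11 = 80 + 11 = 91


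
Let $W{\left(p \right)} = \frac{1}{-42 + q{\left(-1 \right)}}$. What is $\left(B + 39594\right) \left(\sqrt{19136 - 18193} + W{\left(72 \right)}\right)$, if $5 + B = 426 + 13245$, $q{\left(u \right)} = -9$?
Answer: $- \frac{53260}{51} + 53260 \sqrt{943} \approx 1.6345 \cdot 10^{6}$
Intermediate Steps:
$B = 13666$ ($B = -5 + \left(426 + 13245\right) = -5 + 13671 = 13666$)
$W{\left(p \right)} = - \frac{1}{51}$ ($W{\left(p \right)} = \frac{1}{-42 - 9} = \frac{1}{-51} = - \frac{1}{51}$)
$\left(B + 39594\right) \left(\sqrt{19136 - 18193} + W{\left(72 \right)}\right) = \left(13666 + 39594\right) \left(\sqrt{19136 - 18193} - \frac{1}{51}\right) = 53260 \left(\sqrt{943} - \frac{1}{51}\right) = 53260 \left(- \frac{1}{51} + \sqrt{943}\right) = - \frac{53260}{51} + 53260 \sqrt{943}$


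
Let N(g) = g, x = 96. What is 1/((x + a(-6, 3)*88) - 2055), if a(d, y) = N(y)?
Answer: -1/1695 ≈ -0.00058997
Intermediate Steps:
a(d, y) = y
1/((x + a(-6, 3)*88) - 2055) = 1/((96 + 3*88) - 2055) = 1/((96 + 264) - 2055) = 1/(360 - 2055) = 1/(-1695) = -1/1695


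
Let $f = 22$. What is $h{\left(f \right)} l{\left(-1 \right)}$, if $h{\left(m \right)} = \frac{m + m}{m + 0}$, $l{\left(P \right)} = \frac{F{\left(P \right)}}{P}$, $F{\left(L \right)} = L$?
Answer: $2$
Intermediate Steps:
$l{\left(P \right)} = 1$ ($l{\left(P \right)} = \frac{P}{P} = 1$)
$h{\left(m \right)} = 2$ ($h{\left(m \right)} = \frac{2 m}{m} = 2$)
$h{\left(f \right)} l{\left(-1 \right)} = 2 \cdot 1 = 2$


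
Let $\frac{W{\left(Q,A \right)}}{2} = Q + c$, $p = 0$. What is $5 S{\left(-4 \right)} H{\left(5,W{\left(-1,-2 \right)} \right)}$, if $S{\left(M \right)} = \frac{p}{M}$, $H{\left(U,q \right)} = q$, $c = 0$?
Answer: $0$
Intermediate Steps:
$W{\left(Q,A \right)} = 2 Q$ ($W{\left(Q,A \right)} = 2 \left(Q + 0\right) = 2 Q$)
$S{\left(M \right)} = 0$ ($S{\left(M \right)} = \frac{0}{M} = 0$)
$5 S{\left(-4 \right)} H{\left(5,W{\left(-1,-2 \right)} \right)} = 5 \cdot 0 \cdot 2 \left(-1\right) = 0 \left(-2\right) = 0$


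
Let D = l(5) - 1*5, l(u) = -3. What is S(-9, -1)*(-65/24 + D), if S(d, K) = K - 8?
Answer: 771/8 ≈ 96.375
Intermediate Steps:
S(d, K) = -8 + K
D = -8 (D = -3 - 1*5 = -3 - 5 = -8)
S(-9, -1)*(-65/24 + D) = (-8 - 1)*(-65/24 - 8) = -9*(-65*1/24 - 8) = -9*(-65/24 - 8) = -9*(-257/24) = 771/8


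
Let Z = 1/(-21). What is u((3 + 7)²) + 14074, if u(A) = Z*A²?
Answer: 285554/21 ≈ 13598.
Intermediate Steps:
Z = -1/21 ≈ -0.047619
u(A) = -A²/21
u((3 + 7)²) + 14074 = -(3 + 7)⁴/21 + 14074 = -(10²)²/21 + 14074 = -1/21*100² + 14074 = -1/21*10000 + 14074 = -10000/21 + 14074 = 285554/21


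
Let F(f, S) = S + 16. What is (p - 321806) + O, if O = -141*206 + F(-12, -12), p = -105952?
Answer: -456800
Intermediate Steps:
F(f, S) = 16 + S
O = -29042 (O = -141*206 + (16 - 12) = -29046 + 4 = -29042)
(p - 321806) + O = (-105952 - 321806) - 29042 = -427758 - 29042 = -456800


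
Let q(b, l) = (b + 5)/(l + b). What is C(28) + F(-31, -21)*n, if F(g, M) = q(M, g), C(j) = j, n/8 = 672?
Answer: 21868/13 ≈ 1682.2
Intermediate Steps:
n = 5376 (n = 8*672 = 5376)
q(b, l) = (5 + b)/(b + l)
F(g, M) = (5 + M)/(M + g)
C(28) + F(-31, -21)*n = 28 + ((5 - 21)/(-21 - 31))*5376 = 28 + (-16/(-52))*5376 = 28 - 1/52*(-16)*5376 = 28 + (4/13)*5376 = 28 + 21504/13 = 21868/13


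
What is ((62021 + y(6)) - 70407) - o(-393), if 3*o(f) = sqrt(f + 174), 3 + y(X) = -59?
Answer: -8448 - I*sqrt(219)/3 ≈ -8448.0 - 4.9329*I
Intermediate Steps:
y(X) = -62 (y(X) = -3 - 59 = -62)
o(f) = sqrt(174 + f)/3 (o(f) = sqrt(f + 174)/3 = sqrt(174 + f)/3)
((62021 + y(6)) - 70407) - o(-393) = ((62021 - 62) - 70407) - sqrt(174 - 393)/3 = (61959 - 70407) - sqrt(-219)/3 = -8448 - I*sqrt(219)/3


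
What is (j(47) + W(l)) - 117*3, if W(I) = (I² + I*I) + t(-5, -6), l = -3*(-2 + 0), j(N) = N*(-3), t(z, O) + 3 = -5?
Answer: -428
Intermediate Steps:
t(z, O) = -8 (t(z, O) = -3 - 5 = -8)
j(N) = -3*N
l = 6 (l = -3*(-2) = 6)
W(I) = -8 + 2*I² (W(I) = (I² + I*I) - 8 = (I² + I²) - 8 = 2*I² - 8 = -8 + 2*I²)
(j(47) + W(l)) - 117*3 = (-3*47 + (-8 + 2*6²)) - 117*3 = (-141 + (-8 + 2*36)) - 351 = (-141 + (-8 + 72)) - 351 = (-141 + 64) - 351 = -77 - 351 = -428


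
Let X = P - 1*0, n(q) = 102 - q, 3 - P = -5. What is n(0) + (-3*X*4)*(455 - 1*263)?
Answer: -18330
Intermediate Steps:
P = 8 (P = 3 - 1*(-5) = 3 + 5 = 8)
X = 8 (X = 8 - 1*0 = 8 + 0 = 8)
n(0) + (-3*X*4)*(455 - 1*263) = (102 - 1*0) + (-3*8*4)*(455 - 1*263) = (102 + 0) + (-24*4)*(455 - 263) = 102 - 96*192 = 102 - 18432 = -18330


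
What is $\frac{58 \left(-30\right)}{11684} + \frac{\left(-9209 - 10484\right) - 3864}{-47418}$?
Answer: $\frac{48183167}{138507978} \approx 0.34787$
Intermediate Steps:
$\frac{58 \left(-30\right)}{11684} + \frac{\left(-9209 - 10484\right) - 3864}{-47418} = \left(-1740\right) \frac{1}{11684} + \left(-19693 - 3864\right) \left(- \frac{1}{47418}\right) = - \frac{435}{2921} - - \frac{23557}{47418} = - \frac{435}{2921} + \frac{23557}{47418} = \frac{48183167}{138507978}$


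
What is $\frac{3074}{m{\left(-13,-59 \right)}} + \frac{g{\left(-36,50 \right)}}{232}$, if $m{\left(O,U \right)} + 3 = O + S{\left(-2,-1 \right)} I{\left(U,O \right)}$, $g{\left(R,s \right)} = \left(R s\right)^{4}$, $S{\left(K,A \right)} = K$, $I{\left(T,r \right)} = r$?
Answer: $\frac{6561000044573}{145} \approx 4.5248 \cdot 10^{10}$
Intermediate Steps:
$g{\left(R,s \right)} = R^{4} s^{4}$
$m{\left(O,U \right)} = -3 - O$ ($m{\left(O,U \right)} = -3 + \left(O - 2 O\right) = -3 - O$)
$\frac{3074}{m{\left(-13,-59 \right)}} + \frac{g{\left(-36,50 \right)}}{232} = \frac{3074}{-3 - -13} + \frac{\left(-36\right)^{4} \cdot 50^{4}}{232} = \frac{3074}{-3 + 13} + 1679616 \cdot 6250000 \cdot \frac{1}{232} = \frac{3074}{10} + 10497600000000 \cdot \frac{1}{232} = 3074 \cdot \frac{1}{10} + \frac{1312200000000}{29} = \frac{1537}{5} + \frac{1312200000000}{29} = \frac{6561000044573}{145}$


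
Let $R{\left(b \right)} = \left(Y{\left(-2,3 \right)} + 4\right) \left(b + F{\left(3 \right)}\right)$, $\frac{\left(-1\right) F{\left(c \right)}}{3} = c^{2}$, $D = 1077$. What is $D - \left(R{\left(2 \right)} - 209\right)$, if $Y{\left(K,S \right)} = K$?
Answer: $1336$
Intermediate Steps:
$F{\left(c \right)} = - 3 c^{2}$
$R{\left(b \right)} = -54 + 2 b$ ($R{\left(b \right)} = \left(-2 + 4\right) \left(b - 3 \cdot 3^{2}\right) = 2 \left(b - 27\right) = 2 \left(-27 + b\right) = -54 + 2 b$)
$D - \left(R{\left(2 \right)} - 209\right) = 1077 - \left(\left(-54 + 2 \cdot 2\right) - 209\right) = 1077 - \left(\left(-54 + 4\right) - 209\right) = 1077 - \left(-50 - 209\right) = 1077 - -259 = 1077 + 259 = 1336$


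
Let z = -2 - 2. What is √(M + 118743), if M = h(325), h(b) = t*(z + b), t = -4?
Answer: 3*√13051 ≈ 342.72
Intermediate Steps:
z = -4
h(b) = 16 - 4*b (h(b) = -4*(-4 + b) = 16 - 4*b)
M = -1284 (M = 16 - 4*325 = 16 - 1300 = -1284)
√(M + 118743) = √(-1284 + 118743) = √117459 = 3*√13051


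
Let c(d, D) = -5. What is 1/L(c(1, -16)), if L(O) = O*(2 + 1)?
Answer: -1/15 ≈ -0.066667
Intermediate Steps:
L(O) = 3*O (L(O) = O*3 = 3*O)
1/L(c(1, -16)) = 1/(3*(-5)) = 1/(-15) = -1/15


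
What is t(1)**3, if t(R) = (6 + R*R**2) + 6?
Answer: 2197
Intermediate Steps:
t(R) = 12 + R**3 (t(R) = (6 + R**3) + 6 = 12 + R**3)
t(1)**3 = (12 + 1**3)**3 = (12 + 1)**3 = 13**3 = 2197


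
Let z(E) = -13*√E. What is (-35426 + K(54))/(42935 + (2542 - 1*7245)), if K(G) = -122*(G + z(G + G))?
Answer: -21007/19116 + 793*√3/3186 ≈ -0.66781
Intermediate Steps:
K(G) = -122*G + 1586*√2*√G (K(G) = -122*(G - 13*√(G + G)) = -122*(G - 13*√2*√G) = -122*G + 1586*√2*√G)
(-35426 + K(54))/(42935 + (2542 - 1*7245)) = (-35426 + (-122*54 + 1586*√2*√54))/(42935 + (2542 - 1*7245)) = (-35426 + (-6588 + 1586*√2*(3*√6)))/(42935 + (2542 - 7245)) = (-35426 + (-6588 + 9516*√3))/(42935 - 4703) = (-42014 + 9516*√3)/38232 = (-42014 + 9516*√3)*(1/38232) = -21007/19116 + 793*√3/3186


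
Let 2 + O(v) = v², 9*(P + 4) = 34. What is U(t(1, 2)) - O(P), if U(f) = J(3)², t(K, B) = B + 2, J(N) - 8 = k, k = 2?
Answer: 8258/81 ≈ 101.95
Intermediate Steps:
P = -2/9 (P = -4 + (⅑)*34 = -4 + 34/9 = -2/9 ≈ -0.22222)
J(N) = 10 (J(N) = 8 + 2 = 10)
t(K, B) = 2 + B
U(f) = 100 (U(f) = 10² = 100)
O(v) = -2 + v²
U(t(1, 2)) - O(P) = 100 - (-2 + (-2/9)²) = 100 - (-2 + 4/81) = 100 - 1*(-158/81) = 100 + 158/81 = 8258/81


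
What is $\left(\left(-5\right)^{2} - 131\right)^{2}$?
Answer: $11236$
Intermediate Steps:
$\left(\left(-5\right)^{2} - 131\right)^{2} = \left(25 - 131\right)^{2} = \left(-106\right)^{2} = 11236$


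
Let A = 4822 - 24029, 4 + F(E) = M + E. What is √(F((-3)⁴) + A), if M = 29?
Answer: I*√19101 ≈ 138.21*I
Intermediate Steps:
F(E) = 25 + E (F(E) = -4 + (29 + E) = 25 + E)
A = -19207
√(F((-3)⁴) + A) = √((25 + (-3)⁴) - 19207) = √((25 + 81) - 19207) = √(106 - 19207) = √(-19101) = I*√19101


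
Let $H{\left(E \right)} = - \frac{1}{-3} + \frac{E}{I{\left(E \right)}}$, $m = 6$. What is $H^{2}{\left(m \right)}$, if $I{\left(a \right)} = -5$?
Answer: $\frac{169}{225} \approx 0.75111$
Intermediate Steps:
$H{\left(E \right)} = \frac{1}{3} - \frac{E}{5}$ ($H{\left(E \right)} = - \frac{1}{-3} + \frac{E}{-5} = \left(-1\right) \left(- \frac{1}{3}\right) + E \left(- \frac{1}{5}\right) = \frac{1}{3} - \frac{E}{5}$)
$H^{2}{\left(m \right)} = \left(\frac{1}{3} - \frac{6}{5}\right)^{2} = \left(- \frac{13}{15}\right)^{2} = \frac{169}{225}$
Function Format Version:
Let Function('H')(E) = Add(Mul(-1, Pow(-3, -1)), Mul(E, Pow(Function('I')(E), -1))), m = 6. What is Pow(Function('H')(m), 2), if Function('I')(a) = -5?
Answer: Rational(169, 225) ≈ 0.75111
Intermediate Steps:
Function('H')(E) = Add(Rational(1, 3), Mul(Rational(-1, 5), E)) (Function('H')(E) = Add(Mul(-1, Pow(-3, -1)), Mul(E, Pow(-5, -1))) = Add(Mul(-1, Rational(-1, 3)), Mul(E, Rational(-1, 5))) = Add(Rational(1, 3), Mul(Rational(-1, 5), E)))
Pow(Function('H')(m), 2) = Pow(Add(Rational(1, 3), Mul(Rational(-1, 5), 6)), 2) = Pow(Add(Rational(1, 3), Rational(-6, 5)), 2) = Pow(Rational(-13, 15), 2) = Rational(169, 225)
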